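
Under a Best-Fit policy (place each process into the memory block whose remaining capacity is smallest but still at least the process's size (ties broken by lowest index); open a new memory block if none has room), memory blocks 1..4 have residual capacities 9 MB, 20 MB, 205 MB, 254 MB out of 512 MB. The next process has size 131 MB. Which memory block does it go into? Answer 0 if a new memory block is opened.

Memory blocks with room: memory block 3 (205 MB), memory block 4 (254 MB).
Tightest fit is memory block 3 with 205 MB free.

3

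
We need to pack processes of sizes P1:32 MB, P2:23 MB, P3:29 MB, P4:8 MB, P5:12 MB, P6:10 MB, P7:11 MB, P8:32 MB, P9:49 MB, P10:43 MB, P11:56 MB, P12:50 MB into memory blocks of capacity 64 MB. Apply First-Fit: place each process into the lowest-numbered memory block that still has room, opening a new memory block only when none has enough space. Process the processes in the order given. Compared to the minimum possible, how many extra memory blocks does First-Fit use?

First-Fit: [32,23,8] [29,12,10,11] [32] [49] [43] [56] [50] → 7 memory blocks.
Total size 355 MB; any packing needs at least ⌈355/64⌉ = 6 memory blocks.
An optimal packing achieves that bound: [56,8] [50,12] [49,11] [43,10] [32,32] [29,23] → 6 memory blocks.
Excess: 7 − 6 = 1.

1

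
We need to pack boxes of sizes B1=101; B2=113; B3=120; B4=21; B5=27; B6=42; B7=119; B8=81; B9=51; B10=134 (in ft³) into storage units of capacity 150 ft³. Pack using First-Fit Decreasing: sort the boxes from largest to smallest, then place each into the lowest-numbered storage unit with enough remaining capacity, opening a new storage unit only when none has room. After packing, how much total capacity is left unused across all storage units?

91

Sorted descending: 134, 120, 119, 113, 101, 81, 51, 42, 27, 21.
134 ft³ → storage unit 1 (remaining 16 ft³)
120 ft³ → storage unit 2 (remaining 30 ft³)
119 ft³ → storage unit 3 (remaining 31 ft³)
113 ft³ → storage unit 4 (remaining 37 ft³)
101 ft³ → storage unit 5 (remaining 49 ft³)
81 ft³ → storage unit 6 (remaining 69 ft³)
51 ft³ → storage unit 6 (remaining 18 ft³)
42 ft³ → storage unit 5 (remaining 7 ft³)
27 ft³ → storage unit 2 (remaining 3 ft³)
21 ft³ → storage unit 3 (remaining 10 ft³)
6 storage units × 150 ft³ = 900 ft³; used 809 ft³; unused 91 ft³.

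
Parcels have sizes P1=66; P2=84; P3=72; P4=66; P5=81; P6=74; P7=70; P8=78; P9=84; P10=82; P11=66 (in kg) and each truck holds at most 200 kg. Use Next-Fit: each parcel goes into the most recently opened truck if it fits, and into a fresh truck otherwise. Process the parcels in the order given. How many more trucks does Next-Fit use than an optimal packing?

1

Next-Fit: [66,84] [72,66] [81,74] [70,78] [84,82] [66] → 6 trucks.
Total size 823 kg; any packing needs at least ⌈823/200⌉ = 5 trucks.
An optimal packing achieves that bound: [84,84] [82,81] [78,74] [72,70] [66,66,66] → 5 trucks.
Excess: 6 − 5 = 1.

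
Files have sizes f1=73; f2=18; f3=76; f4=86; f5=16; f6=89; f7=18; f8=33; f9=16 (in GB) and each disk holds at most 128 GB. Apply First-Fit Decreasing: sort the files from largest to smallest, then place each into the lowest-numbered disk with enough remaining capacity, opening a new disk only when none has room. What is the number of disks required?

Sorted descending: 89, 86, 76, 73, 33, 18, 18, 16, 16.
disk 1: place 89 GB, 39 GB left
disk 2: place 86 GB, 42 GB left
disk 3: place 76 GB, 52 GB left
disk 4: place 73 GB, 55 GB left
disk 1: place 33 GB, 6 GB left
disk 2: place 18 GB, 24 GB left
disk 2: place 18 GB, 6 GB left
disk 3: place 16 GB, 36 GB left
disk 3: place 16 GB, 20 GB left

4 disks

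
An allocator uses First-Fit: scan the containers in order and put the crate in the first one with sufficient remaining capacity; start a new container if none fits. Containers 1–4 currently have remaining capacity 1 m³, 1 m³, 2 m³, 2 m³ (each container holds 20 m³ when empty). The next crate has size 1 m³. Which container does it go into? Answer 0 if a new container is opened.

1

Containers with room: container 1 (1 m³), container 2 (1 m³), container 3 (2 m³), container 4 (2 m³).
The first with room is container 1.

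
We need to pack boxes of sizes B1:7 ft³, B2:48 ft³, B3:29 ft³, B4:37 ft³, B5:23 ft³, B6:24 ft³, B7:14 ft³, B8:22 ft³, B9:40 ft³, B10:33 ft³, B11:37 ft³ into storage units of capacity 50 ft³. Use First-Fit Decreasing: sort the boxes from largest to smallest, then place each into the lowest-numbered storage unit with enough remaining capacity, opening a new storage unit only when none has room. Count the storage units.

8 storage units

Sorted descending: 48, 40, 37, 37, 33, 29, 24, 23, 22, 14, 7.
storage unit 1: place 48 ft³, 2 ft³ left
storage unit 2: place 40 ft³, 10 ft³ left
storage unit 3: place 37 ft³, 13 ft³ left
storage unit 4: place 37 ft³, 13 ft³ left
storage unit 5: place 33 ft³, 17 ft³ left
storage unit 6: place 29 ft³, 21 ft³ left
storage unit 7: place 24 ft³, 26 ft³ left
storage unit 7: place 23 ft³, 3 ft³ left
storage unit 8: place 22 ft³, 28 ft³ left
storage unit 5: place 14 ft³, 3 ft³ left
storage unit 2: place 7 ft³, 3 ft³ left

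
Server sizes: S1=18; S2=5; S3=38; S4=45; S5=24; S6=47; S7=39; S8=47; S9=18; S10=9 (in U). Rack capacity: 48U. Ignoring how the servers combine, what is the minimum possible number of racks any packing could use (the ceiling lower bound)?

7 racks

Total size = 18 + 5 + 38 + 45 + 24 + 47 + 39 + 47 + 18 + 9 = 290U.
⌈290 / 48⌉ = 7.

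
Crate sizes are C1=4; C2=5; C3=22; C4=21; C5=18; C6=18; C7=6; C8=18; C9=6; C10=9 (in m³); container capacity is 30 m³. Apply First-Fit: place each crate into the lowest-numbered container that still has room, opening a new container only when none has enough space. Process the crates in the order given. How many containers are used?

container 1: place C1 (4 m³), 26 m³ left
container 1: place C2 (5 m³), 21 m³ left
container 2: place C3 (22 m³), 8 m³ left
container 1: place C4 (21 m³), 0 m³ left
container 3: place C5 (18 m³), 12 m³ left
container 4: place C6 (18 m³), 12 m³ left
container 2: place C7 (6 m³), 2 m³ left
container 5: place C8 (18 m³), 12 m³ left
container 3: place C9 (6 m³), 6 m³ left
container 4: place C10 (9 m³), 3 m³ left
Final containers: [4,5,21] [22,6] [18,6] [18,9] [18].

5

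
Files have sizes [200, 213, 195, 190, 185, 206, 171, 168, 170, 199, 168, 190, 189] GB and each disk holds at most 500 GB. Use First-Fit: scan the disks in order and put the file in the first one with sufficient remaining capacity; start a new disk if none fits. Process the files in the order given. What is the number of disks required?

200 GB → disk 1 (remaining 300 GB)
213 GB → disk 1 (remaining 87 GB)
195 GB → disk 2 (remaining 305 GB)
190 GB → disk 2 (remaining 115 GB)
185 GB → disk 3 (remaining 315 GB)
206 GB → disk 3 (remaining 109 GB)
171 GB → disk 4 (remaining 329 GB)
168 GB → disk 4 (remaining 161 GB)
170 GB → disk 5 (remaining 330 GB)
199 GB → disk 5 (remaining 131 GB)
168 GB → disk 6 (remaining 332 GB)
190 GB → disk 6 (remaining 142 GB)
189 GB → disk 7 (remaining 311 GB)
Final disks: [200,213] [195,190] [185,206] [171,168] [170,199] [168,190] [189].

7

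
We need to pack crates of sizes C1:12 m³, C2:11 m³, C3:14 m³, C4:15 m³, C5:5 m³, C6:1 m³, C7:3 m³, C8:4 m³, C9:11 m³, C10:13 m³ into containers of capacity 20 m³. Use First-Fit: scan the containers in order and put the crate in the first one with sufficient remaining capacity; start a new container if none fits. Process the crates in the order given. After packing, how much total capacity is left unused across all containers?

31

C1 (12 m³) → container 1 (remaining 8 m³)
C2 (11 m³) → container 2 (remaining 9 m³)
C3 (14 m³) → container 3 (remaining 6 m³)
C4 (15 m³) → container 4 (remaining 5 m³)
C5 (5 m³) → container 1 (remaining 3 m³)
C6 (1 m³) → container 1 (remaining 2 m³)
C7 (3 m³) → container 2 (remaining 6 m³)
C8 (4 m³) → container 2 (remaining 2 m³)
C9 (11 m³) → container 5 (remaining 9 m³)
C10 (13 m³) → container 6 (remaining 7 m³)
6 containers × 20 m³ = 120 m³; used 89 m³; unused 31 m³.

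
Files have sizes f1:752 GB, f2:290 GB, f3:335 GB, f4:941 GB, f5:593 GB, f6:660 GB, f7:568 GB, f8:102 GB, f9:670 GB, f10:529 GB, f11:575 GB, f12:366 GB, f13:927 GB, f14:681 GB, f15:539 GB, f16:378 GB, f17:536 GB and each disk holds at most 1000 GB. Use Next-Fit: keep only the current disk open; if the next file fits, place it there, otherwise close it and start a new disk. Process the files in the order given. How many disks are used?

13 disks

disk 1: place f1 (752 GB), 248 GB left
disk 2: place f2 (290 GB), 710 GB left
disk 2: place f3 (335 GB), 375 GB left
disk 3: place f4 (941 GB), 59 GB left
disk 4: place f5 (593 GB), 407 GB left
disk 5: place f6 (660 GB), 340 GB left
disk 6: place f7 (568 GB), 432 GB left
disk 6: place f8 (102 GB), 330 GB left
disk 7: place f9 (670 GB), 330 GB left
disk 8: place f10 (529 GB), 471 GB left
disk 9: place f11 (575 GB), 425 GB left
disk 9: place f12 (366 GB), 59 GB left
disk 10: place f13 (927 GB), 73 GB left
disk 11: place f14 (681 GB), 319 GB left
disk 12: place f15 (539 GB), 461 GB left
disk 12: place f16 (378 GB), 83 GB left
disk 13: place f17 (536 GB), 464 GB left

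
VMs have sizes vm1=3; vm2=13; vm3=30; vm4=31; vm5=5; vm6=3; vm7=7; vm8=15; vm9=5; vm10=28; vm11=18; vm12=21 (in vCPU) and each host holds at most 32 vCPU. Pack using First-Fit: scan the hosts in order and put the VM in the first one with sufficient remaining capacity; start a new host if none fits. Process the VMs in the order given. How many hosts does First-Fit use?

vm1 (3 vCPU) → host 1 (remaining 29 vCPU)
vm2 (13 vCPU) → host 1 (remaining 16 vCPU)
vm3 (30 vCPU) → host 2 (remaining 2 vCPU)
vm4 (31 vCPU) → host 3 (remaining 1 vCPU)
vm5 (5 vCPU) → host 1 (remaining 11 vCPU)
vm6 (3 vCPU) → host 1 (remaining 8 vCPU)
vm7 (7 vCPU) → host 1 (remaining 1 vCPU)
vm8 (15 vCPU) → host 4 (remaining 17 vCPU)
vm9 (5 vCPU) → host 4 (remaining 12 vCPU)
vm10 (28 vCPU) → host 5 (remaining 4 vCPU)
vm11 (18 vCPU) → host 6 (remaining 14 vCPU)
vm12 (21 vCPU) → host 7 (remaining 11 vCPU)

7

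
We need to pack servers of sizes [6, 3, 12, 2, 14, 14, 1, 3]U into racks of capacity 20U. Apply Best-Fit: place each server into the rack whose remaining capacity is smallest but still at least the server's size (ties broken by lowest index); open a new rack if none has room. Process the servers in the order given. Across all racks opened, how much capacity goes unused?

25

6U → rack 1 (remaining 14U)
3U → rack 1 (remaining 11U)
12U → rack 2 (remaining 8U)
2U → rack 2 (remaining 6U)
14U → rack 3 (remaining 6U)
14U → rack 4 (remaining 6U)
1U → rack 2 (remaining 5U)
3U → rack 2 (remaining 2U)
4 racks × 20U = 80U; used 55U; unused 25U.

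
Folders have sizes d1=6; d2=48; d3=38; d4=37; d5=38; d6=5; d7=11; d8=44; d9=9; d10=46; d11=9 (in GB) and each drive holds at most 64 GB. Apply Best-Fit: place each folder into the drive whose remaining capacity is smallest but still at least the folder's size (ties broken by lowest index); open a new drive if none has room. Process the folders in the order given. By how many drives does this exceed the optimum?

0

Best-Fit: [6,48,5] [38,11,9] [37] [38] [44] [46,9] → 6 drives.
6 folders exceed 32 GB (half the capacity), and no two of those can share a drive, so at least 6 drives are needed.
So 6 is already optimal.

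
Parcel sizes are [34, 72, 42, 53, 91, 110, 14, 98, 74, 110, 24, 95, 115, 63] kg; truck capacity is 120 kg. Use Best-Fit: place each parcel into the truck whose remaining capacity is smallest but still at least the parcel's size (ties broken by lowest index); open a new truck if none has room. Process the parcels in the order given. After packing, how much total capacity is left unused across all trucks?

Put 34 kg in truck 1; 86 kg remain.
Put 72 kg in truck 1; 14 kg remain.
Put 42 kg in truck 2; 78 kg remain.
Put 53 kg in truck 2; 25 kg remain.
Put 91 kg in truck 3; 29 kg remain.
Put 110 kg in truck 4; 10 kg remain.
Put 14 kg in truck 1; 0 kg remain.
Put 98 kg in truck 5; 22 kg remain.
Put 74 kg in truck 6; 46 kg remain.
Put 110 kg in truck 7; 10 kg remain.
Put 24 kg in truck 2; 1 kg remain.
Put 95 kg in truck 8; 25 kg remain.
Put 115 kg in truck 9; 5 kg remain.
Put 63 kg in truck 10; 57 kg remain.
10 trucks × 120 kg = 1200 kg; used 995 kg; unused 205 kg.

205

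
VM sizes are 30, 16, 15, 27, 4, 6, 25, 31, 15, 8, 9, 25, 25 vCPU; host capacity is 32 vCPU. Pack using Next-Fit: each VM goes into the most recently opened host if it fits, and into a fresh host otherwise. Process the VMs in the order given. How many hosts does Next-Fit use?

8 hosts

host 1: place 30 vCPU, 2 vCPU left
host 2: place 16 vCPU, 16 vCPU left
host 2: place 15 vCPU, 1 vCPU left
host 3: place 27 vCPU, 5 vCPU left
host 3: place 4 vCPU, 1 vCPU left
host 4: place 6 vCPU, 26 vCPU left
host 4: place 25 vCPU, 1 vCPU left
host 5: place 31 vCPU, 1 vCPU left
host 6: place 15 vCPU, 17 vCPU left
host 6: place 8 vCPU, 9 vCPU left
host 6: place 9 vCPU, 0 vCPU left
host 7: place 25 vCPU, 7 vCPU left
host 8: place 25 vCPU, 7 vCPU left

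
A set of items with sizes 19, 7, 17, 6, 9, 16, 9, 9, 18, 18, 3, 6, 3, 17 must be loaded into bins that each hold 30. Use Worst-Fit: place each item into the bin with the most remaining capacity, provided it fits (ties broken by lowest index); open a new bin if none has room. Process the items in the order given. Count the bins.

bin 1: place 19, 11 left
bin 1: place 7, 4 left
bin 2: place 17, 13 left
bin 2: place 6, 7 left
bin 3: place 9, 21 left
bin 3: place 16, 5 left
bin 4: place 9, 21 left
bin 4: place 9, 12 left
bin 5: place 18, 12 left
bin 6: place 18, 12 left
bin 4: place 3, 9 left
bin 5: place 6, 6 left
bin 6: place 3, 9 left
bin 7: place 17, 13 left

7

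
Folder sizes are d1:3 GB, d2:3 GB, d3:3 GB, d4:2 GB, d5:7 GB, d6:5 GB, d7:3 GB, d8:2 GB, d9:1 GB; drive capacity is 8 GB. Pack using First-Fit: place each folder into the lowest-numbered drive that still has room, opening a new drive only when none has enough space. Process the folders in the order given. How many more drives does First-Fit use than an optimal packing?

0

First-Fit: [3,3,2] [3,5] [7,1] [3,2] → 4 drives.
Total size 29 GB; any packing needs at least ⌈29/8⌉ = 4 drives.
So 4 is already optimal.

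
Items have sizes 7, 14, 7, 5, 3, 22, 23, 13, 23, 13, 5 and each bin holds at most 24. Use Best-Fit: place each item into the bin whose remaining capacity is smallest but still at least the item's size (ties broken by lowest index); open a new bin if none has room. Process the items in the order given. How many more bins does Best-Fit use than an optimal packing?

Best-Fit: [7,14,3] [7,5] [22] [23] [13,5] [23] [13] → 7 bins.
Total size 135; any packing needs at least ⌈135/24⌉ = 6 bins.
An optimal packing achieves that bound: [23] [23] [22] [14,7,3] [13,7] [13,5,5] → 6 bins.
Excess: 7 − 6 = 1.

1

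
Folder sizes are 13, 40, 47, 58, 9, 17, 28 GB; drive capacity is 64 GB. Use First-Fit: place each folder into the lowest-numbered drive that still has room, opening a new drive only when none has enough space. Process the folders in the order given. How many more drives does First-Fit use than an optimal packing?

First-Fit: [13,40,9] [47,17] [58] [28] → 4 drives.
Total size 212 GB; any packing needs at least ⌈212/64⌉ = 4 drives.
So 4 is already optimal.

0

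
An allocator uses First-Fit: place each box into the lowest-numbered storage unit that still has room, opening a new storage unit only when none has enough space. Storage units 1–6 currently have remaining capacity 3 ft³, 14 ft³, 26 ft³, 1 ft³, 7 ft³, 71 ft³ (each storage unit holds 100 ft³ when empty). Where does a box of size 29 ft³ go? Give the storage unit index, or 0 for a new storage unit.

6

Storage units with room: storage unit 6 (71 ft³).
The first with room is storage unit 6.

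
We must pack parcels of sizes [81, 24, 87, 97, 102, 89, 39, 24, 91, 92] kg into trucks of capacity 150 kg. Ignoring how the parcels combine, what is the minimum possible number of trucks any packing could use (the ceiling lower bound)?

5

Total size = 81 + 24 + 87 + 97 + 102 + 89 + 39 + 24 + 91 + 92 = 726 kg.
⌈726 / 150⌉ = 5.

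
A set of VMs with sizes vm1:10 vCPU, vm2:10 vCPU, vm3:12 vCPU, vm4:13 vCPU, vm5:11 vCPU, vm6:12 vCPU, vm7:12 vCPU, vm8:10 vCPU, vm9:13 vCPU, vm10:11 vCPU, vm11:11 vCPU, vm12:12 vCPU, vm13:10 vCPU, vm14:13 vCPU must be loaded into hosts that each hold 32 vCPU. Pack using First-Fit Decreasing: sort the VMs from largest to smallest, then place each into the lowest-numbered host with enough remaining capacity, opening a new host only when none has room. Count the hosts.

Sorted descending: 13, 13, 13, 12, 12, 12, 12, 11, 11, 11, 10, 10, 10, 10.
13 vCPU → host 1 (remaining 19 vCPU)
13 vCPU → host 1 (remaining 6 vCPU)
13 vCPU → host 2 (remaining 19 vCPU)
12 vCPU → host 2 (remaining 7 vCPU)
12 vCPU → host 3 (remaining 20 vCPU)
12 vCPU → host 3 (remaining 8 vCPU)
12 vCPU → host 4 (remaining 20 vCPU)
11 vCPU → host 4 (remaining 9 vCPU)
11 vCPU → host 5 (remaining 21 vCPU)
11 vCPU → host 5 (remaining 10 vCPU)
10 vCPU → host 5 (remaining 0 vCPU)
10 vCPU → host 6 (remaining 22 vCPU)
10 vCPU → host 6 (remaining 12 vCPU)
10 vCPU → host 6 (remaining 2 vCPU)

6 hosts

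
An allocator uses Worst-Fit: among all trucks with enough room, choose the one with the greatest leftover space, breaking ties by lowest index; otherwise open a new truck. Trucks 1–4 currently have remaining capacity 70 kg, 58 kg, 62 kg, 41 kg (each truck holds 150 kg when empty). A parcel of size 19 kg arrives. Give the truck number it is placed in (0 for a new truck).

Trucks with room: truck 1 (70 kg), truck 2 (58 kg), truck 3 (62 kg), truck 4 (41 kg).
Most room is truck 1 with 70 kg free.

1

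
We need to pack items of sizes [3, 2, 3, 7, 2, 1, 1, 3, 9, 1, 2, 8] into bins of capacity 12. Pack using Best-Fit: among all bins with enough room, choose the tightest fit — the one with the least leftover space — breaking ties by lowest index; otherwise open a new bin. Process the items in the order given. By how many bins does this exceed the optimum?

0

Best-Fit: [3,2,3,2,1,1] [7,3,1] [9,2] [8] → 4 bins.
Total size 42; any packing needs at least ⌈42/12⌉ = 4 bins.
So 4 is already optimal.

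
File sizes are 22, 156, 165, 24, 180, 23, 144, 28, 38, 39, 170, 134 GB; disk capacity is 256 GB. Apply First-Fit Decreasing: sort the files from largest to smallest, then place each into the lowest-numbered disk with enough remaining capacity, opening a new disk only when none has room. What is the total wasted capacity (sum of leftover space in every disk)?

413

Sorted descending: 180, 170, 165, 156, 144, 134, 39, 38, 28, 24, 23, 22.
180 GB → disk 1 (remaining 76 GB)
170 GB → disk 2 (remaining 86 GB)
165 GB → disk 3 (remaining 91 GB)
156 GB → disk 4 (remaining 100 GB)
144 GB → disk 5 (remaining 112 GB)
134 GB → disk 6 (remaining 122 GB)
39 GB → disk 1 (remaining 37 GB)
38 GB → disk 2 (remaining 48 GB)
28 GB → disk 1 (remaining 9 GB)
24 GB → disk 2 (remaining 24 GB)
23 GB → disk 2 (remaining 1 GB)
22 GB → disk 3 (remaining 69 GB)
6 disks × 256 GB = 1536 GB; used 1123 GB; unused 413 GB.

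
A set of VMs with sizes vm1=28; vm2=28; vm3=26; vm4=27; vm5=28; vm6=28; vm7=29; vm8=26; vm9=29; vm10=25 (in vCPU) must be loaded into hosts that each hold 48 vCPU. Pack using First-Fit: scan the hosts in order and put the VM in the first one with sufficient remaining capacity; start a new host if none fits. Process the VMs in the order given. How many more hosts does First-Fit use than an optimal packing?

0

First-Fit: [28] [28] [26] [27] [28] [28] [29] [26] [29] [25] → 10 hosts.
10 VMs exceed 24 vCPU (half the capacity), and no two of those can share a host, so at least 10 hosts are needed.
So 10 is already optimal.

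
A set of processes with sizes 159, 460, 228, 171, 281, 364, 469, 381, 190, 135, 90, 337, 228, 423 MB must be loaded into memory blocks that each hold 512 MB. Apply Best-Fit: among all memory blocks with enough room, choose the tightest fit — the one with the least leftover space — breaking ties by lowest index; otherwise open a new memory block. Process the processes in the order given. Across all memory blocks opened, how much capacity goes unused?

Put 159 MB in memory block 1; 353 MB remain.
Put 460 MB in memory block 2; 52 MB remain.
Put 228 MB in memory block 1; 125 MB remain.
Put 171 MB in memory block 3; 341 MB remain.
Put 281 MB in memory block 3; 60 MB remain.
Put 364 MB in memory block 4; 148 MB remain.
Put 469 MB in memory block 5; 43 MB remain.
Put 381 MB in memory block 6; 131 MB remain.
Put 190 MB in memory block 7; 322 MB remain.
Put 135 MB in memory block 4; 13 MB remain.
Put 90 MB in memory block 1; 35 MB remain.
Put 337 MB in memory block 8; 175 MB remain.
Put 228 MB in memory block 7; 94 MB remain.
Put 423 MB in memory block 9; 89 MB remain.
9 memory blocks × 512 MB = 4608 MB; used 3916 MB; unused 692 MB.

692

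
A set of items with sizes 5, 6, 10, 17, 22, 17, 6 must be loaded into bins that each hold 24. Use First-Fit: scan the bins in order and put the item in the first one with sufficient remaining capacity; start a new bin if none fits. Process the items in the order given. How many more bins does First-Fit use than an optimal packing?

0

First-Fit: [5,6,10] [17,6] [22] [17] → 4 bins.
Total size 83; any packing needs at least ⌈83/24⌉ = 4 bins.
So 4 is already optimal.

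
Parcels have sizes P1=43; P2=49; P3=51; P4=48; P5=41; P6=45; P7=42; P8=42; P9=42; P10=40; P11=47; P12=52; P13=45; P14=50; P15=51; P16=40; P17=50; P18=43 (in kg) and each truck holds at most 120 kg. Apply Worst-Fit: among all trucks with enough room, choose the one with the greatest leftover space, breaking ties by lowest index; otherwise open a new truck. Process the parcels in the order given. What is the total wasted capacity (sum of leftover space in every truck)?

259

P1 (43 kg) → truck 1 (remaining 77 kg)
P2 (49 kg) → truck 1 (remaining 28 kg)
P3 (51 kg) → truck 2 (remaining 69 kg)
P4 (48 kg) → truck 2 (remaining 21 kg)
P5 (41 kg) → truck 3 (remaining 79 kg)
P6 (45 kg) → truck 3 (remaining 34 kg)
P7 (42 kg) → truck 4 (remaining 78 kg)
P8 (42 kg) → truck 4 (remaining 36 kg)
P9 (42 kg) → truck 5 (remaining 78 kg)
P10 (40 kg) → truck 5 (remaining 38 kg)
P11 (47 kg) → truck 6 (remaining 73 kg)
P12 (52 kg) → truck 6 (remaining 21 kg)
P13 (45 kg) → truck 7 (remaining 75 kg)
P14 (50 kg) → truck 7 (remaining 25 kg)
P15 (51 kg) → truck 8 (remaining 69 kg)
P16 (40 kg) → truck 8 (remaining 29 kg)
P17 (50 kg) → truck 9 (remaining 70 kg)
P18 (43 kg) → truck 9 (remaining 27 kg)
9 trucks × 120 kg = 1080 kg; used 821 kg; unused 259 kg.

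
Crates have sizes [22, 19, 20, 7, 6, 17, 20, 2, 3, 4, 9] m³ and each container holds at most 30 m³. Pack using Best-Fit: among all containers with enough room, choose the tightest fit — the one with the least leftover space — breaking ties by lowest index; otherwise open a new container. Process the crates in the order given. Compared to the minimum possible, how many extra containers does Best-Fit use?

0

Best-Fit: [22,7] [19,9] [20,6,2] [17] [20,3,4] → 5 containers.
Total size 129 m³; any packing needs at least ⌈129/30⌉ = 5 containers.
So 5 is already optimal.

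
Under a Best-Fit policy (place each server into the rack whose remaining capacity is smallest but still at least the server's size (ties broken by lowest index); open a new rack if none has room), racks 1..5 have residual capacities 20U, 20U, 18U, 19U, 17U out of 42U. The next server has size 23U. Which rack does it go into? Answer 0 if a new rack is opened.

No rack has ≥ 23U free, so a new rack is opened.

0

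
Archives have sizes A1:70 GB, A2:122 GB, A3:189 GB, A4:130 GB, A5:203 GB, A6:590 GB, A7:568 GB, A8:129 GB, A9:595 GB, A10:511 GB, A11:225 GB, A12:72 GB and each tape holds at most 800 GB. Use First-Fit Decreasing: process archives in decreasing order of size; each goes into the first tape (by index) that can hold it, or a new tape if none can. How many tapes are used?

Sorted descending: 595, 590, 568, 511, 225, 203, 189, 130, 129, 122, 72, 70.
tape 1: place 595 GB, 205 GB left
tape 2: place 590 GB, 210 GB left
tape 3: place 568 GB, 232 GB left
tape 4: place 511 GB, 289 GB left
tape 3: place 225 GB, 7 GB left
tape 1: place 203 GB, 2 GB left
tape 2: place 189 GB, 21 GB left
tape 4: place 130 GB, 159 GB left
tape 4: place 129 GB, 30 GB left
tape 5: place 122 GB, 678 GB left
tape 5: place 72 GB, 606 GB left
tape 5: place 70 GB, 536 GB left

5 tapes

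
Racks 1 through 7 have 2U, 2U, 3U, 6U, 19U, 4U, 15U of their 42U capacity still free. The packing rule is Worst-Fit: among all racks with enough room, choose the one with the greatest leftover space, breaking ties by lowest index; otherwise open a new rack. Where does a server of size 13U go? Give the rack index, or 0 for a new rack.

Racks with room: rack 5 (19U), rack 7 (15U).
Most room is rack 5 with 19U free.

5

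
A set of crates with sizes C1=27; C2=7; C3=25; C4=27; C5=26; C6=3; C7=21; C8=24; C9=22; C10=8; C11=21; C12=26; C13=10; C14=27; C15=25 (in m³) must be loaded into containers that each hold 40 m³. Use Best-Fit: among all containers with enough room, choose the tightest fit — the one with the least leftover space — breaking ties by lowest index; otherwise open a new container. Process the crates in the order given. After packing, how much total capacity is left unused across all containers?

Put C1 (27 m³) in container 1; 13 m³ remain.
Put C2 (7 m³) in container 1; 6 m³ remain.
Put C3 (25 m³) in container 2; 15 m³ remain.
Put C4 (27 m³) in container 3; 13 m³ remain.
Put C5 (26 m³) in container 4; 14 m³ remain.
Put C6 (3 m³) in container 1; 3 m³ remain.
Put C7 (21 m³) in container 5; 19 m³ remain.
Put C8 (24 m³) in container 6; 16 m³ remain.
Put C9 (22 m³) in container 7; 18 m³ remain.
Put C10 (8 m³) in container 3; 5 m³ remain.
Put C11 (21 m³) in container 8; 19 m³ remain.
Put C12 (26 m³) in container 9; 14 m³ remain.
Put C13 (10 m³) in container 4; 4 m³ remain.
Put C14 (27 m³) in container 10; 13 m³ remain.
Put C15 (25 m³) in container 11; 15 m³ remain.
11 containers × 40 m³ = 440 m³; used 299 m³; unused 141 m³.

141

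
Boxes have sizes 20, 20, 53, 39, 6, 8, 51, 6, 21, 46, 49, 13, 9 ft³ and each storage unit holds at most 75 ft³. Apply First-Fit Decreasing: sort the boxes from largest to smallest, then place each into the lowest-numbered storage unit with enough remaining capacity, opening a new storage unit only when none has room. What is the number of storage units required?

Sorted descending: 53, 51, 49, 46, 39, 21, 20, 20, 13, 9, 8, 6, 6.
53 ft³ → storage unit 1 (remaining 22 ft³)
51 ft³ → storage unit 2 (remaining 24 ft³)
49 ft³ → storage unit 3 (remaining 26 ft³)
46 ft³ → storage unit 4 (remaining 29 ft³)
39 ft³ → storage unit 5 (remaining 36 ft³)
21 ft³ → storage unit 1 (remaining 1 ft³)
20 ft³ → storage unit 2 (remaining 4 ft³)
20 ft³ → storage unit 3 (remaining 6 ft³)
13 ft³ → storage unit 4 (remaining 16 ft³)
9 ft³ → storage unit 4 (remaining 7 ft³)
8 ft³ → storage unit 5 (remaining 28 ft³)
6 ft³ → storage unit 3 (remaining 0 ft³)
6 ft³ → storage unit 4 (remaining 1 ft³)
Final storage units: [53,21] [51,20] [49,20,6] [46,13,9,6] [39,8].

5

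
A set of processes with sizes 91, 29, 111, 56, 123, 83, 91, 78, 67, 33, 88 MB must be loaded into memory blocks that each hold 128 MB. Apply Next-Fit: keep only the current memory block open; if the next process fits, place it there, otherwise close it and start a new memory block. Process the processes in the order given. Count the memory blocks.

91 MB → memory block 1 (remaining 37 MB)
29 MB → memory block 1 (remaining 8 MB)
111 MB → memory block 2 (remaining 17 MB)
56 MB → memory block 3 (remaining 72 MB)
123 MB → memory block 4 (remaining 5 MB)
83 MB → memory block 5 (remaining 45 MB)
91 MB → memory block 6 (remaining 37 MB)
78 MB → memory block 7 (remaining 50 MB)
67 MB → memory block 8 (remaining 61 MB)
33 MB → memory block 8 (remaining 28 MB)
88 MB → memory block 9 (remaining 40 MB)
Final memory blocks: [91,29] [111] [56] [123] [83] [91] [78] [67,33] [88].

9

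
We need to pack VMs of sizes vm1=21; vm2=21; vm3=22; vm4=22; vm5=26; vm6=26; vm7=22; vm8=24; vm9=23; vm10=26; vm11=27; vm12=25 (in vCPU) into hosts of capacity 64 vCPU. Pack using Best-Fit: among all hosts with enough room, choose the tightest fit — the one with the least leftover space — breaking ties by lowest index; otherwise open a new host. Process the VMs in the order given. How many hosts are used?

Put vm1 (21 vCPU) in host 1; 43 vCPU remain.
Put vm2 (21 vCPU) in host 1; 22 vCPU remain.
Put vm3 (22 vCPU) in host 1; 0 vCPU remain.
Put vm4 (22 vCPU) in host 2; 42 vCPU remain.
Put vm5 (26 vCPU) in host 2; 16 vCPU remain.
Put vm6 (26 vCPU) in host 3; 38 vCPU remain.
Put vm7 (22 vCPU) in host 3; 16 vCPU remain.
Put vm8 (24 vCPU) in host 4; 40 vCPU remain.
Put vm9 (23 vCPU) in host 4; 17 vCPU remain.
Put vm10 (26 vCPU) in host 5; 38 vCPU remain.
Put vm11 (27 vCPU) in host 5; 11 vCPU remain.
Put vm12 (25 vCPU) in host 6; 39 vCPU remain.
Final hosts: [21,21,22] [22,26] [26,22] [24,23] [26,27] [25].

6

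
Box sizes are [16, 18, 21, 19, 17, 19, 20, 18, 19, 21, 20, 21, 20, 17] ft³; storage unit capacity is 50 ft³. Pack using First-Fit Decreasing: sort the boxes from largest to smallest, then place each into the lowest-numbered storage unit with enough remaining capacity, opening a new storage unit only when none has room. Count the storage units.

7 storage units

Sorted descending: 21, 21, 21, 20, 20, 20, 19, 19, 19, 18, 18, 17, 17, 16.
storage unit 1: place 21 ft³, 29 ft³ left
storage unit 1: place 21 ft³, 8 ft³ left
storage unit 2: place 21 ft³, 29 ft³ left
storage unit 2: place 20 ft³, 9 ft³ left
storage unit 3: place 20 ft³, 30 ft³ left
storage unit 3: place 20 ft³, 10 ft³ left
storage unit 4: place 19 ft³, 31 ft³ left
storage unit 4: place 19 ft³, 12 ft³ left
storage unit 5: place 19 ft³, 31 ft³ left
storage unit 5: place 18 ft³, 13 ft³ left
storage unit 6: place 18 ft³, 32 ft³ left
storage unit 6: place 17 ft³, 15 ft³ left
storage unit 7: place 17 ft³, 33 ft³ left
storage unit 7: place 16 ft³, 17 ft³ left
Final storage units: [21,21] [21,20] [20,20] [19,19] [19,18] [18,17] [17,16].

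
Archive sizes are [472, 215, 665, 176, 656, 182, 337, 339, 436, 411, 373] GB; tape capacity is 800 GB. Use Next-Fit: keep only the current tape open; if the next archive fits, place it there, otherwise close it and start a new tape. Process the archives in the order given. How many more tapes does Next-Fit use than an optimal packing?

Next-Fit: [472,215] [665] [176] [656] [182,337] [339,436] [411,373] → 7 tapes.
Total size 4262 GB; any packing needs at least ⌈4262/800⌉ = 6 tapes.
An optimal packing achieves that bound: [665] [656] [472,215] [436,339] [411,373] [337,182,176] → 6 tapes.
Excess: 7 − 6 = 1.

1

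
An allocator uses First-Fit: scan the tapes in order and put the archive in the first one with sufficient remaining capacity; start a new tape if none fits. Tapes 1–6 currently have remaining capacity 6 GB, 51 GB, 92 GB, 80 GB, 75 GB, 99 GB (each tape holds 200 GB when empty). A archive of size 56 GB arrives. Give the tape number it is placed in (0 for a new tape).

3

Tapes with room: tape 3 (92 GB), tape 4 (80 GB), tape 5 (75 GB), tape 6 (99 GB).
The first with room is tape 3.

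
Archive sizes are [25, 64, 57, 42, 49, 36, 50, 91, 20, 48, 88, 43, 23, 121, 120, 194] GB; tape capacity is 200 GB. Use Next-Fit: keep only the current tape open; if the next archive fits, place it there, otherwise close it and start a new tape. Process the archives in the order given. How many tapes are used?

tape 1: place 25 GB, 175 GB left
tape 1: place 64 GB, 111 GB left
tape 1: place 57 GB, 54 GB left
tape 1: place 42 GB, 12 GB left
tape 2: place 49 GB, 151 GB left
tape 2: place 36 GB, 115 GB left
tape 2: place 50 GB, 65 GB left
tape 3: place 91 GB, 109 GB left
tape 3: place 20 GB, 89 GB left
tape 3: place 48 GB, 41 GB left
tape 4: place 88 GB, 112 GB left
tape 4: place 43 GB, 69 GB left
tape 4: place 23 GB, 46 GB left
tape 5: place 121 GB, 79 GB left
tape 6: place 120 GB, 80 GB left
tape 7: place 194 GB, 6 GB left
Final tapes: [25,64,57,42] [49,36,50] [91,20,48] [88,43,23] [121] [120] [194].

7 tapes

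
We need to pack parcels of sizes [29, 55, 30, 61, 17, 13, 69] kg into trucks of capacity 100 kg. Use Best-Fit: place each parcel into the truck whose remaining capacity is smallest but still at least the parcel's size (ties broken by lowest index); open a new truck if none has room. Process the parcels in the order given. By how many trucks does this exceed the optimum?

Best-Fit: [29,55,13] [30,61] [17,69] → 3 trucks.
Total size 274 kg; any packing needs at least ⌈274/100⌉ = 3 trucks.
So 3 is already optimal.

0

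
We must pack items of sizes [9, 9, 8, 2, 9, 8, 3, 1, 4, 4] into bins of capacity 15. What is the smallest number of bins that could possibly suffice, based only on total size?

Total size = 9 + 9 + 8 + 2 + 9 + 8 + 3 + 1 + 4 + 4 = 57.
⌈57 / 15⌉ = 4.

4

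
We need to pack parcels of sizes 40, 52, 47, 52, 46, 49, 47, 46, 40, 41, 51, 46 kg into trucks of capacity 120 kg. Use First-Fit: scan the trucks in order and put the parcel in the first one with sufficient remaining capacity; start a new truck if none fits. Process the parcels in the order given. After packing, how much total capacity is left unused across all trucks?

163

40 kg → truck 1 (remaining 80 kg)
52 kg → truck 1 (remaining 28 kg)
47 kg → truck 2 (remaining 73 kg)
52 kg → truck 2 (remaining 21 kg)
46 kg → truck 3 (remaining 74 kg)
49 kg → truck 3 (remaining 25 kg)
47 kg → truck 4 (remaining 73 kg)
46 kg → truck 4 (remaining 27 kg)
40 kg → truck 5 (remaining 80 kg)
41 kg → truck 5 (remaining 39 kg)
51 kg → truck 6 (remaining 69 kg)
46 kg → truck 6 (remaining 23 kg)
6 trucks × 120 kg = 720 kg; used 557 kg; unused 163 kg.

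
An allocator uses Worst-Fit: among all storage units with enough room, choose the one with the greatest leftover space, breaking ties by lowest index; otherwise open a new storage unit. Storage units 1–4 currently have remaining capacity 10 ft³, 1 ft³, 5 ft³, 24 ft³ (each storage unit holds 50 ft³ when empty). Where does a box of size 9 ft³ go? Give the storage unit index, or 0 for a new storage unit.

Storage units with room: storage unit 1 (10 ft³), storage unit 4 (24 ft³).
Most room is storage unit 4 with 24 ft³ free.

4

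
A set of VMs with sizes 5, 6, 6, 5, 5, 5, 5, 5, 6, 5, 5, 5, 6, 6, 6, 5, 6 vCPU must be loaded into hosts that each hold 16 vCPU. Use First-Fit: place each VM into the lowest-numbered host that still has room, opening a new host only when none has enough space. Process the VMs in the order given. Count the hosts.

5 vCPU → host 1 (remaining 11 vCPU)
6 vCPU → host 1 (remaining 5 vCPU)
6 vCPU → host 2 (remaining 10 vCPU)
5 vCPU → host 1 (remaining 0 vCPU)
5 vCPU → host 2 (remaining 5 vCPU)
5 vCPU → host 2 (remaining 0 vCPU)
5 vCPU → host 3 (remaining 11 vCPU)
5 vCPU → host 3 (remaining 6 vCPU)
6 vCPU → host 3 (remaining 0 vCPU)
5 vCPU → host 4 (remaining 11 vCPU)
5 vCPU → host 4 (remaining 6 vCPU)
5 vCPU → host 4 (remaining 1 vCPU)
6 vCPU → host 5 (remaining 10 vCPU)
6 vCPU → host 5 (remaining 4 vCPU)
6 vCPU → host 6 (remaining 10 vCPU)
5 vCPU → host 6 (remaining 5 vCPU)
6 vCPU → host 7 (remaining 10 vCPU)
Final hosts: [5,6,5] [6,5,5] [5,5,6] [5,5,5] [6,6] [6,5] [6].

7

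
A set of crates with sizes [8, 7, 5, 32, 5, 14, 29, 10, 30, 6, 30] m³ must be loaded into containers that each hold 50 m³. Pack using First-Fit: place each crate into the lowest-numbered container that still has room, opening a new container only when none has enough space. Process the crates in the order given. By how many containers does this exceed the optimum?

First-Fit: [8,7,5,5,14,10] [32,6] [29] [30] [30] → 5 containers.
Total size 176 m³; any packing needs at least ⌈176/50⌉ = 4 containers.
An optimal packing achieves that bound: [32,14] [30,10,8] [30,7,6,5] [29,5] → 4 containers.
Excess: 5 − 4 = 1.

1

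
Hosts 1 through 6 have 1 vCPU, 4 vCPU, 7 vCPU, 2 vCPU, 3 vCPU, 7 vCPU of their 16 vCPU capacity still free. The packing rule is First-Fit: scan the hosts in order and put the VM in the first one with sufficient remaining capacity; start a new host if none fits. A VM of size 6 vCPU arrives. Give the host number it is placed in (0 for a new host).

3

Hosts with room: host 3 (7 vCPU), host 6 (7 vCPU).
The first with room is host 3.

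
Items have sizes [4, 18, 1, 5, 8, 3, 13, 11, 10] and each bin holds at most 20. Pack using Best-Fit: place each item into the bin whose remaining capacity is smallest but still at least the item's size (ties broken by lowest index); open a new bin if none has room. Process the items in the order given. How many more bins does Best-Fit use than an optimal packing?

Best-Fit: [4,5,8,3] [18,1] [13] [11] [10] → 5 bins.
Total size 73; any packing needs at least ⌈73/20⌉ = 4 bins.
An optimal packing achieves that bound: [18,1] [13,5] [11,8] [10,4,3] → 4 bins.
Excess: 5 − 4 = 1.

1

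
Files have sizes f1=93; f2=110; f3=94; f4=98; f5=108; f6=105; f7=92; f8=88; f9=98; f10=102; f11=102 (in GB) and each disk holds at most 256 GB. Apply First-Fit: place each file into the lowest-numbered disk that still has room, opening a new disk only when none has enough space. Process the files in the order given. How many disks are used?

6 disks

disk 1: place f1 (93 GB), 163 GB left
disk 1: place f2 (110 GB), 53 GB left
disk 2: place f3 (94 GB), 162 GB left
disk 2: place f4 (98 GB), 64 GB left
disk 3: place f5 (108 GB), 148 GB left
disk 3: place f6 (105 GB), 43 GB left
disk 4: place f7 (92 GB), 164 GB left
disk 4: place f8 (88 GB), 76 GB left
disk 5: place f9 (98 GB), 158 GB left
disk 5: place f10 (102 GB), 56 GB left
disk 6: place f11 (102 GB), 154 GB left
Final disks: [93,110] [94,98] [108,105] [92,88] [98,102] [102].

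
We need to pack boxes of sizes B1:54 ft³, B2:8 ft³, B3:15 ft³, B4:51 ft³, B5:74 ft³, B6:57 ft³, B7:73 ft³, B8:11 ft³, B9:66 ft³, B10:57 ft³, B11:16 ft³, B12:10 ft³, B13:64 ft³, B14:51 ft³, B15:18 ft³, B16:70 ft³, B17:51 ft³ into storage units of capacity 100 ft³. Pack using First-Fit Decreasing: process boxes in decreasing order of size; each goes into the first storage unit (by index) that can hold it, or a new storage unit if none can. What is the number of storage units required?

11

Sorted descending: 74, 73, 70, 66, 64, 57, 57, 54, 51, 51, 51, 18, 16, 15, 11, 10, 8.
74 ft³ → storage unit 1 (remaining 26 ft³)
73 ft³ → storage unit 2 (remaining 27 ft³)
70 ft³ → storage unit 3 (remaining 30 ft³)
66 ft³ → storage unit 4 (remaining 34 ft³)
64 ft³ → storage unit 5 (remaining 36 ft³)
57 ft³ → storage unit 6 (remaining 43 ft³)
57 ft³ → storage unit 7 (remaining 43 ft³)
54 ft³ → storage unit 8 (remaining 46 ft³)
51 ft³ → storage unit 9 (remaining 49 ft³)
51 ft³ → storage unit 10 (remaining 49 ft³)
51 ft³ → storage unit 11 (remaining 49 ft³)
18 ft³ → storage unit 1 (remaining 8 ft³)
16 ft³ → storage unit 2 (remaining 11 ft³)
15 ft³ → storage unit 3 (remaining 15 ft³)
11 ft³ → storage unit 2 (remaining 0 ft³)
10 ft³ → storage unit 3 (remaining 5 ft³)
8 ft³ → storage unit 1 (remaining 0 ft³)
Final storage units: [74,18,8] [73,16,11] [70,15,10] [66] [64] [57] [57] [54] [51] [51] [51].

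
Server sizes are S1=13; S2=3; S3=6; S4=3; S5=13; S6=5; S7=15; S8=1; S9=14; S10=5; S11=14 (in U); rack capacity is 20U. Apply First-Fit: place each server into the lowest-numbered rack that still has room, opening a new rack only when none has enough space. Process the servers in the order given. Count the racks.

S1 (13U) → rack 1 (remaining 7U)
S2 (3U) → rack 1 (remaining 4U)
S3 (6U) → rack 2 (remaining 14U)
S4 (3U) → rack 1 (remaining 1U)
S5 (13U) → rack 2 (remaining 1U)
S6 (5U) → rack 3 (remaining 15U)
S7 (15U) → rack 3 (remaining 0U)
S8 (1U) → rack 1 (remaining 0U)
S9 (14U) → rack 4 (remaining 6U)
S10 (5U) → rack 4 (remaining 1U)
S11 (14U) → rack 5 (remaining 6U)
Final racks: [13,3,3,1] [6,13] [5,15] [14,5] [14].

5 racks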